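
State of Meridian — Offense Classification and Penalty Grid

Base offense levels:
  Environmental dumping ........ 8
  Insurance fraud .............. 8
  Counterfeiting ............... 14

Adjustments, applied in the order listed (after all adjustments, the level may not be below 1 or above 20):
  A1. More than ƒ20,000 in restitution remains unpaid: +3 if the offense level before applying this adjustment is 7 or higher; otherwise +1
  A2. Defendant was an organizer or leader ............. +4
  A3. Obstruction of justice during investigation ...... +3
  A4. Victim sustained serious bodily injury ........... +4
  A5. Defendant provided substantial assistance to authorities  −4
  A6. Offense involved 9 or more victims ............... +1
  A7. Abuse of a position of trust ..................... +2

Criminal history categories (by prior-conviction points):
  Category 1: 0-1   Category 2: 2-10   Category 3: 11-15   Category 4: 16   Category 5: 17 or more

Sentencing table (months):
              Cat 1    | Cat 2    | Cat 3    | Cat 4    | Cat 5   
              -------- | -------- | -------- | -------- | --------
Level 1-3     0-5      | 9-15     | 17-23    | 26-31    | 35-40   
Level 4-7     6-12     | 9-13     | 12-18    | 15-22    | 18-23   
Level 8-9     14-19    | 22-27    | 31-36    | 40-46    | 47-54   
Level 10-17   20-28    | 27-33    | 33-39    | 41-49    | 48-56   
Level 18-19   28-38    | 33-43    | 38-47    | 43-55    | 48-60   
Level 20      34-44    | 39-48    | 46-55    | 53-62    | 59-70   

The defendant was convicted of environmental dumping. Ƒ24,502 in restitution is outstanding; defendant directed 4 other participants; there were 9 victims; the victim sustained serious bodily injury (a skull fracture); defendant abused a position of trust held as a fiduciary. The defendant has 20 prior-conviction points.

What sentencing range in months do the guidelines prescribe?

59-70 months

Base offense level for environmental dumping: 8.
A1 applies (level before this adjustment is 8 ≥ 7, so +3): 8 + 3 = 11.
A2 applies: 11 + 4 = 15.
A3 does not apply.
A4 applies: 15 + 4 = 19.
A5 does not apply.
A6 applies: 19 + 1 = 20.
A7 applies: 20 + 2 = 22.
Level 22 exceeds the maximum of 20; capped at 20.
Final offense level: 20.
Criminal history: 20 prior points → Category 5 (17+).
Level 20 falls in the 20 band.
Grid: Level 20 × Category 5 = 59-70 months.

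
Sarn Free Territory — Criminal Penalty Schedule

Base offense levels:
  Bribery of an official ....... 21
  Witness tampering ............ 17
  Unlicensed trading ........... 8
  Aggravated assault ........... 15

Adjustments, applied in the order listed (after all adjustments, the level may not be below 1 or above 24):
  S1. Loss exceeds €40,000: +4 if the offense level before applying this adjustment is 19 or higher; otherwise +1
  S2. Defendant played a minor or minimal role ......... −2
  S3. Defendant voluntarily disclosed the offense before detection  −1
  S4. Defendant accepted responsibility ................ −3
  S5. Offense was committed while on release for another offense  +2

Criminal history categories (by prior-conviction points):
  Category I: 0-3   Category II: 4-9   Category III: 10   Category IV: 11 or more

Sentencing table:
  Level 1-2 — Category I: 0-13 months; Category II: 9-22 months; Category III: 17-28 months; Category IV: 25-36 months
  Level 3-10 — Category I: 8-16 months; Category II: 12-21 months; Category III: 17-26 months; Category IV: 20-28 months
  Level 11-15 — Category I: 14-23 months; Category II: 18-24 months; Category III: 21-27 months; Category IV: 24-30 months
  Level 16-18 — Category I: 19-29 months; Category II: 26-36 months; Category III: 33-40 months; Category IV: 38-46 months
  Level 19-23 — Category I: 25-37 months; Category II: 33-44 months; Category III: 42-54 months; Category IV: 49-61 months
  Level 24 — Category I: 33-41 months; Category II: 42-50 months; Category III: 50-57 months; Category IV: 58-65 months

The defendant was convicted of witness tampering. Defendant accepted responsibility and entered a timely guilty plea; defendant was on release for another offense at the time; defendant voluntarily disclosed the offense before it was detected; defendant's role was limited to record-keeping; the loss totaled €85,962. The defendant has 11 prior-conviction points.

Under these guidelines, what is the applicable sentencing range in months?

24-30 months

Base offense level for witness tampering: 17.
S1 applies (level before this adjustment is 17 < 19, so +1): 17 + 1 = 18.
S2 applies: 18 − 2 = 16.
S3 applies: 16 − 1 = 15.
S4 applies: 15 − 3 = 12.
S5 applies: 12 + 2 = 14.
Final offense level: 14.
Criminal history: 11 prior points → Category IV (11+).
Level 14 falls in the 11-15 band.
Grid: Level 11-15 × Category IV = 24-30 months.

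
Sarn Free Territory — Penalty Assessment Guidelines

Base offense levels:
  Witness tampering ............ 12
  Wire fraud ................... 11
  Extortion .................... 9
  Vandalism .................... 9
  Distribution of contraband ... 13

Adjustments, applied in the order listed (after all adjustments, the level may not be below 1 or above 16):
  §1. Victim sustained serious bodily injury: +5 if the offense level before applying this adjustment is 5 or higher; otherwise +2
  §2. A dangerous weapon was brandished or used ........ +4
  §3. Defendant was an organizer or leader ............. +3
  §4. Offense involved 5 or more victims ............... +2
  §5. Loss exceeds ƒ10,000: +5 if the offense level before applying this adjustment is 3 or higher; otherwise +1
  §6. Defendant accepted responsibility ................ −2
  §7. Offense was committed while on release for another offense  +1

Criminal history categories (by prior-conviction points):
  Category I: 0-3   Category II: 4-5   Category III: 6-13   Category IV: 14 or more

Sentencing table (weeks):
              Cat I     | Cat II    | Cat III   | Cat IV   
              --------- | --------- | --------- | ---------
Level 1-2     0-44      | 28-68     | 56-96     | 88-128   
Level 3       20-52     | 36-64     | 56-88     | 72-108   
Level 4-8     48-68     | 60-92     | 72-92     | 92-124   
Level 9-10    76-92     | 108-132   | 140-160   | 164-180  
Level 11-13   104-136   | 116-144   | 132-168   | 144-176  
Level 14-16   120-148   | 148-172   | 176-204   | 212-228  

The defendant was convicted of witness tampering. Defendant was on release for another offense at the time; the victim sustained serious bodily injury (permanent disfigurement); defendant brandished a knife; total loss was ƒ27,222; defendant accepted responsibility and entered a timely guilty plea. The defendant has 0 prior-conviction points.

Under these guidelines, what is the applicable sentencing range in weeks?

Base offense level for witness tampering: 12.
§1 applies (level before this adjustment is 12 ≥ 5, so +5): 12 + 5 = 17.
§2 applies: 17 + 4 = 21.
§5 applies (level before this adjustment is 21 ≥ 3, so +5): 21 + 5 = 26.
§6 applies: 26 − 2 = 24.
§7 applies: 24 + 1 = 25.
Level 25 exceeds the maximum of 16; capped at 16.
Final offense level: 16.
Criminal history: 0 prior points → Category I (0-3).
Level 16 falls in the 14-16 band.
Grid: Level 14-16 × Category I = 120-148 weeks.

120-148 weeks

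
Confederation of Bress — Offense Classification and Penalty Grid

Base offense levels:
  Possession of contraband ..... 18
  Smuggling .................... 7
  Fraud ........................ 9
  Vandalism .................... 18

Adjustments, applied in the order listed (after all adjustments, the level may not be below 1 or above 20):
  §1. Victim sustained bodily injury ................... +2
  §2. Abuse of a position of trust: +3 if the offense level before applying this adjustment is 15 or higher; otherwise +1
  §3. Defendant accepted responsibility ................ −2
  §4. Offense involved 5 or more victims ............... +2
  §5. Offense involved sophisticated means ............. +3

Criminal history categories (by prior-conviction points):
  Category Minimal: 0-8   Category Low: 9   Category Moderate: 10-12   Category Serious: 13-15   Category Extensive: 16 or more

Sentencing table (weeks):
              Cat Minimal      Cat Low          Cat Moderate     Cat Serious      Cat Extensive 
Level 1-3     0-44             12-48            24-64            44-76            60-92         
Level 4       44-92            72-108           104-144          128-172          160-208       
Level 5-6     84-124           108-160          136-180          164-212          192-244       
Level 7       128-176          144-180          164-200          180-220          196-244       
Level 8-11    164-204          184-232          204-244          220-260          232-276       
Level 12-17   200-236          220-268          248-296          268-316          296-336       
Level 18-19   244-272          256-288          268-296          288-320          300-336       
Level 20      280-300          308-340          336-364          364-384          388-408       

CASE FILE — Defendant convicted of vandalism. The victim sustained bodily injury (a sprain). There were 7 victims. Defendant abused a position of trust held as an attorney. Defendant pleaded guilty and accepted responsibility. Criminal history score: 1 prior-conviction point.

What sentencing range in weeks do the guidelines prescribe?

Base offense level for vandalism: 18.
§1 applies: 18 + 2 = 20.
§2 applies (level before this adjustment is 20 ≥ 15, so +3): 20 + 3 = 23.
§3 applies: 23 − 2 = 21.
§4 applies: 21 + 2 = 23.
§5 does not apply.
Level 23 exceeds the maximum of 20; capped at 20.
Final offense level: 20.
Criminal history: 1 prior point → Category Minimal (0-8).
Level 20 falls in the 20 band.
Grid: Level 20 × Category Minimal = 280-300 weeks.

280-300 weeks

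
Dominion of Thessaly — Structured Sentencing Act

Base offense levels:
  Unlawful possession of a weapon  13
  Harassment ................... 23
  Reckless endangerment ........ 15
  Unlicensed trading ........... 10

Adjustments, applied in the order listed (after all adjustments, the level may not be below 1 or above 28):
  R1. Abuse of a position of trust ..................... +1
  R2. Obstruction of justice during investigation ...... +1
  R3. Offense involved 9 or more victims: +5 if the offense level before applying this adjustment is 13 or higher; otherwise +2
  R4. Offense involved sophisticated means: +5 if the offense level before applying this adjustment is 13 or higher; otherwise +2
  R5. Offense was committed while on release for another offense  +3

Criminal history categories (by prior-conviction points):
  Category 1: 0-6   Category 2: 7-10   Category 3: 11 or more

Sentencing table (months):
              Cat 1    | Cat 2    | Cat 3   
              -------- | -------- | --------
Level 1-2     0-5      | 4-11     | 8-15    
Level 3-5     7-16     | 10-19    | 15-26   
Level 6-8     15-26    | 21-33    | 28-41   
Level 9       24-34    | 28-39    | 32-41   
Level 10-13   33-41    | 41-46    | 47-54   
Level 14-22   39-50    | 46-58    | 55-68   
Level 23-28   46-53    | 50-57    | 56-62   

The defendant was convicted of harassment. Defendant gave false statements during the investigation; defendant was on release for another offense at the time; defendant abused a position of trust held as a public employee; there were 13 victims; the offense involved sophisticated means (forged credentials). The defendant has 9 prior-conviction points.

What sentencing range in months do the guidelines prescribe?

Base offense level for harassment: 23.
R1 applies: 23 + 1 = 24.
R2 applies: 24 + 1 = 25.
R3 applies (level before this adjustment is 25 ≥ 13, so +5): 25 + 5 = 30.
R4 applies (level before this adjustment is 30 ≥ 13, so +5): 30 + 5 = 35.
R5 applies: 35 + 3 = 38.
Level 38 exceeds the maximum of 28; capped at 28.
Final offense level: 28.
Criminal history: 9 prior points → Category 2 (7-10).
Level 28 falls in the 23-28 band.
Grid: Level 23-28 × Category 2 = 50-57 months.

50-57 months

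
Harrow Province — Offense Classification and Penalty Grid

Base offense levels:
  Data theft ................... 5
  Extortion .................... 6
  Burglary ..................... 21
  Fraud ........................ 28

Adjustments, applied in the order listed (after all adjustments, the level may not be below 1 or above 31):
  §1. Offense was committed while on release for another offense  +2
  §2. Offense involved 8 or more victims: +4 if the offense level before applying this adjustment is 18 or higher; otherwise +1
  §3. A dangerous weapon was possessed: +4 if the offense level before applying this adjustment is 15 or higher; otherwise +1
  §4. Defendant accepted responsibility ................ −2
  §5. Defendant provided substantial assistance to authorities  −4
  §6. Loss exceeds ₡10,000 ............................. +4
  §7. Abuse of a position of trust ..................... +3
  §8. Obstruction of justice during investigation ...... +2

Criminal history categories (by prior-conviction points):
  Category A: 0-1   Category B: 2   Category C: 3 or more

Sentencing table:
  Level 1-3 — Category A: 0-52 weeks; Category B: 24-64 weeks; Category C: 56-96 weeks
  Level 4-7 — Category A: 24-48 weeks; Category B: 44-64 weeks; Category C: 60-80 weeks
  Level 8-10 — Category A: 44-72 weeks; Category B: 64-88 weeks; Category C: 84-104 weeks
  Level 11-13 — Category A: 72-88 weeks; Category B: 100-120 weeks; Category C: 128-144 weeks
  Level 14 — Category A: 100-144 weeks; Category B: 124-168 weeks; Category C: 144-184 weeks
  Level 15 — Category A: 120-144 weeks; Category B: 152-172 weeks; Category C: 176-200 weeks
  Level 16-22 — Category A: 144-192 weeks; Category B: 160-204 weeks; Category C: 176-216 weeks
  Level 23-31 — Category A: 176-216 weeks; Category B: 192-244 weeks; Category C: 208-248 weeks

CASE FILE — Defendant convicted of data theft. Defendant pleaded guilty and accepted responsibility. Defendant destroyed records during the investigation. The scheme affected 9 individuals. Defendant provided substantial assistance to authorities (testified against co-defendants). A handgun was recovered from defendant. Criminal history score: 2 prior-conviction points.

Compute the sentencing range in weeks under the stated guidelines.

24-64 weeks

Base offense level for data theft: 5.
§1 does not apply.
§2 applies (level before this adjustment is 5 < 18, so +1): 5 + 1 = 6.
§3 applies (level before this adjustment is 6 < 15, so +1): 6 + 1 = 7.
§4 applies: 7 − 2 = 5.
§5 applies: 5 − 4 = 1.
§6 does not apply.
§7 does not apply.
§8 applies: 1 + 2 = 3.
Final offense level: 3.
Criminal history: 2 prior points → Category B (2).
Level 3 falls in the 1-3 band.
Grid: Level 1-3 × Category B = 24-64 weeks.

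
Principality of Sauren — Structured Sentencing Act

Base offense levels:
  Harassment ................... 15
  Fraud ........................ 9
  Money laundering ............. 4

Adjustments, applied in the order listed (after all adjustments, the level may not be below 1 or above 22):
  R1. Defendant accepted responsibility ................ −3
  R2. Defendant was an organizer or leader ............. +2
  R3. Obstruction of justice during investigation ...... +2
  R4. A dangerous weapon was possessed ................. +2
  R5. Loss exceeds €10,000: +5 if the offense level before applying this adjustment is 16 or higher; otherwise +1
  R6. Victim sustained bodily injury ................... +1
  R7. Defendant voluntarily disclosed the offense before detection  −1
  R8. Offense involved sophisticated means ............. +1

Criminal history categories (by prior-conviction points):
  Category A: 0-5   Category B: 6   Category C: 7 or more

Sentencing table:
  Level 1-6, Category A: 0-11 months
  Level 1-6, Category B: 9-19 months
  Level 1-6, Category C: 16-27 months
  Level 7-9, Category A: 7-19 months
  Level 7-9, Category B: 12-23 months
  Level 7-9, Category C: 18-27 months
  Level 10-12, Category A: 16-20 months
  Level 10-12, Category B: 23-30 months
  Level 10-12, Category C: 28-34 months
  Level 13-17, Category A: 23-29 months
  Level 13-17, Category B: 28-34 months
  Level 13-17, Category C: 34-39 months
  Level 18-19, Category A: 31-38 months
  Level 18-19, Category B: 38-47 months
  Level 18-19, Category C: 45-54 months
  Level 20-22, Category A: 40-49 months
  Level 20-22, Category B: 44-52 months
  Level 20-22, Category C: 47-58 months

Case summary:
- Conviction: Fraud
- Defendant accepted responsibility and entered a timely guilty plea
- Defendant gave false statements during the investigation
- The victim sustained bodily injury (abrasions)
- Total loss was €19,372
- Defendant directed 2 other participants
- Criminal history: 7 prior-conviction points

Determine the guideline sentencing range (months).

Base offense level for fraud: 9.
R1 applies: 9 − 3 = 6.
R2 applies: 6 + 2 = 8.
R3 applies: 8 + 2 = 10.
R5 applies (level before this adjustment is 10 < 16, so +1): 10 + 1 = 11.
R6 applies: 11 + 1 = 12.
R8 does not apply.
Final offense level: 12.
Criminal history: 7 prior points → Category C (7+).
Level 12 falls in the 10-12 band.
Grid: Level 10-12 × Category C = 28-34 months.

28-34 months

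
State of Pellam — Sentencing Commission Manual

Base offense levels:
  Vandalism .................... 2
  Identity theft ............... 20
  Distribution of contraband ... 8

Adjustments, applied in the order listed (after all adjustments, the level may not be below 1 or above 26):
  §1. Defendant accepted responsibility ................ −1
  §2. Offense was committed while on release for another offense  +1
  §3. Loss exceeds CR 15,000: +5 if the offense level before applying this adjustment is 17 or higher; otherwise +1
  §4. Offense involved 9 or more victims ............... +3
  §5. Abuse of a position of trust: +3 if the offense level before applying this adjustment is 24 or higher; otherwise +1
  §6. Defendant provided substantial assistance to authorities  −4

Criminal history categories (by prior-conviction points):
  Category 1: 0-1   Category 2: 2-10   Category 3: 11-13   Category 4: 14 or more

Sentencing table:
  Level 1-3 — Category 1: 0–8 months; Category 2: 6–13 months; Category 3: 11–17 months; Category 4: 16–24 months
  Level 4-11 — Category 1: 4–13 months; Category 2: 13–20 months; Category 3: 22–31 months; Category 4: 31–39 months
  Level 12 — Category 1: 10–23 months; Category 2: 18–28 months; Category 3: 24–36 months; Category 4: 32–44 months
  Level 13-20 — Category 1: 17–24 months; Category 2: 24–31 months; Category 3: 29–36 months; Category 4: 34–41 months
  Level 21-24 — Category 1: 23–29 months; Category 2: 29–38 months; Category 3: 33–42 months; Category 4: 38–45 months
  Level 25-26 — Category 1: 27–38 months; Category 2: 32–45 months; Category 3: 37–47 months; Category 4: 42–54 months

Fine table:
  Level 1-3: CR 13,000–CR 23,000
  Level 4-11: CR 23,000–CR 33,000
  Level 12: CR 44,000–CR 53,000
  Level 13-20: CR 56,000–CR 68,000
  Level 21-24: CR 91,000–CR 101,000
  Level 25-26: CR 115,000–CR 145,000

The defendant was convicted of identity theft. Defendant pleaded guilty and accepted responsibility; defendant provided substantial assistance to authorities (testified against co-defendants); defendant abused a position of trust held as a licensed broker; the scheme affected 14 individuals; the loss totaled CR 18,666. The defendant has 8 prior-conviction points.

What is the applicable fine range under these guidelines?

Base offense level for identity theft: 20.
§1 applies: 20 − 1 = 19.
§3 applies (level before this adjustment is 19 ≥ 17, so +5): 19 + 5 = 24.
§4 applies: 24 + 3 = 27.
§5 applies (level before this adjustment is 27 ≥ 24, so +3): 27 + 3 = 30.
§6 applies: 30 − 4 = 26.
Final offense level: 26.
Level 26 falls in the 25-26 band.
Fine table: Level 25-26 → CR 115,000–CR 145,000.

CR 115,000–CR 145,000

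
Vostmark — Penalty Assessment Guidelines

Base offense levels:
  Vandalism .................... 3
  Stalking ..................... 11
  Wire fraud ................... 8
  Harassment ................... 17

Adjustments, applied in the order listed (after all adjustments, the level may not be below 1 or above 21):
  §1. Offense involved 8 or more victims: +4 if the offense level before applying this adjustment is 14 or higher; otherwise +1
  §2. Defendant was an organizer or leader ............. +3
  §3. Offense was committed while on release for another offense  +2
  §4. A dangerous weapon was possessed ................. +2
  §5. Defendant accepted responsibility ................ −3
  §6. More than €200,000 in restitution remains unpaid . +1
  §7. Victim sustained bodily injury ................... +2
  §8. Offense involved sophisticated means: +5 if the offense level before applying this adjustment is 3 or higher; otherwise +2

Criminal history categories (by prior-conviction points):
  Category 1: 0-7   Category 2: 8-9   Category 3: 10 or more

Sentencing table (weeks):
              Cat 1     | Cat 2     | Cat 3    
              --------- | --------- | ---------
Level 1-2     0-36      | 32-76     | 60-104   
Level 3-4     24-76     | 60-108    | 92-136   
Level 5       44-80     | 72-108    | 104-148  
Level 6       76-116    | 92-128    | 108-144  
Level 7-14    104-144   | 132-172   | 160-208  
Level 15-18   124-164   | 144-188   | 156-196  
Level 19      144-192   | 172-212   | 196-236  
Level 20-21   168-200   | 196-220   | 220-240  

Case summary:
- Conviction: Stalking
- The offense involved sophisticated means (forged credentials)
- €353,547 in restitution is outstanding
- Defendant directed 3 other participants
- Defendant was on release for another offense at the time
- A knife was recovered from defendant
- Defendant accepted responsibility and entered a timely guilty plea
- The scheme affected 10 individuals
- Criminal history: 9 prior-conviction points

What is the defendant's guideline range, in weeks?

Base offense level for stalking: 11.
§1 applies (level before this adjustment is 11 < 14, so +1): 11 + 1 = 12.
§2 applies: 12 + 3 = 15.
§3 applies: 15 + 2 = 17.
§4 applies: 17 + 2 = 19.
§5 applies: 19 − 3 = 16.
§6 applies: 16 + 1 = 17.
§8 applies (level before this adjustment is 17 ≥ 3, so +5): 17 + 5 = 22.
Level 22 exceeds the maximum of 21; capped at 21.
Final offense level: 21.
Criminal history: 9 prior points → Category 2 (8-9).
Level 21 falls in the 20-21 band.
Grid: Level 20-21 × Category 2 = 196-220 weeks.

196-220 weeks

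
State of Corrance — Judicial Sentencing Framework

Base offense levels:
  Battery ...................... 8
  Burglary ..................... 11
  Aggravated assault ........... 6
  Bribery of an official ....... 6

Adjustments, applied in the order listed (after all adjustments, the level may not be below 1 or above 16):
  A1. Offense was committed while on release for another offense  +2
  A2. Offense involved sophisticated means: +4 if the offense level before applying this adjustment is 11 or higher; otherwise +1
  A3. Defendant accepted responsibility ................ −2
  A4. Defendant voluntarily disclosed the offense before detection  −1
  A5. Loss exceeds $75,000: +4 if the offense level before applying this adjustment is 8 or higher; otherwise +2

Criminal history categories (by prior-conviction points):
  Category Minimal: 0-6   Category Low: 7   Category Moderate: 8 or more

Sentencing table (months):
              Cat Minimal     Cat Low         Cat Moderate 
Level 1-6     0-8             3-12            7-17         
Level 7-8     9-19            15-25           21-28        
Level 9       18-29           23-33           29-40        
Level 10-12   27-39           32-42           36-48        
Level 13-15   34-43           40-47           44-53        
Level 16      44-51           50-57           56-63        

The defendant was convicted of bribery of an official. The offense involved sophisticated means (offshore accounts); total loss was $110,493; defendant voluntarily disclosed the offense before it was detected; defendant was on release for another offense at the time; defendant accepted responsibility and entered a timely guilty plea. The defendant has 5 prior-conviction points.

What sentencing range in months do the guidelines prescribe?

9-19 months

Base offense level for bribery of an official: 6.
A1 applies: 6 + 2 = 8.
A2 applies (level before this adjustment is 8 < 11, so +1): 8 + 1 = 9.
A3 applies: 9 − 2 = 7.
A4 applies: 7 − 1 = 6.
A5 applies (level before this adjustment is 6 < 8, so +2): 6 + 2 = 8.
Final offense level: 8.
Criminal history: 5 prior points → Category Minimal (0-6).
Level 8 falls in the 7-8 band.
Grid: Level 7-8 × Category Minimal = 9-19 months.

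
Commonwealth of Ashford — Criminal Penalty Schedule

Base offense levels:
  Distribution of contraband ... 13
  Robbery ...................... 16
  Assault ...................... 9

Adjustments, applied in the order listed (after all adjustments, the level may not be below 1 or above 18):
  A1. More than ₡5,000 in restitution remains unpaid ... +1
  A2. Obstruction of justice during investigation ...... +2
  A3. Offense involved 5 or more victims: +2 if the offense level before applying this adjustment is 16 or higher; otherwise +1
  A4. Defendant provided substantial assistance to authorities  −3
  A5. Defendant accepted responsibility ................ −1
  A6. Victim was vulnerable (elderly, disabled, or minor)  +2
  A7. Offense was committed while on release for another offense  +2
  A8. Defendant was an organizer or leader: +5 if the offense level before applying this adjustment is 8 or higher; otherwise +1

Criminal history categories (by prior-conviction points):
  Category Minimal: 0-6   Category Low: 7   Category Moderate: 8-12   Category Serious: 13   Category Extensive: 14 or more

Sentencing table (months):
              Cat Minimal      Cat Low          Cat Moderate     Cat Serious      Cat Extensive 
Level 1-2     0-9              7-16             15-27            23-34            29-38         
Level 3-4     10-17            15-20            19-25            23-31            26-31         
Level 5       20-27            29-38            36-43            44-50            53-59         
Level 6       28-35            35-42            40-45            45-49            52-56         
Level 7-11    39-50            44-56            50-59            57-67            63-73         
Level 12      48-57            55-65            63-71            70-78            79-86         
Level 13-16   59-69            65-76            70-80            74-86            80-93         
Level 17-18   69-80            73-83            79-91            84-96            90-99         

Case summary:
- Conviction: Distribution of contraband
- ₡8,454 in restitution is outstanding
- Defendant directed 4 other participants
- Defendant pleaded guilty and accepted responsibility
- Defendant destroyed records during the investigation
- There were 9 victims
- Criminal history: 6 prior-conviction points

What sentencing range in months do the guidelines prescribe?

69-80 months

Base offense level for distribution of contraband: 13.
A1 applies: 13 + 1 = 14.
A2 applies: 14 + 2 = 16.
A3 applies (level before this adjustment is 16 ≥ 16, so +2): 16 + 2 = 18.
A5 applies: 18 − 1 = 17.
A7 does not apply.
A8 applies (level before this adjustment is 17 ≥ 8, so +5): 17 + 5 = 22.
Level 22 exceeds the maximum of 18; capped at 18.
Final offense level: 18.
Criminal history: 6 prior points → Category Minimal (0-6).
Level 18 falls in the 17-18 band.
Grid: Level 17-18 × Category Minimal = 69-80 months.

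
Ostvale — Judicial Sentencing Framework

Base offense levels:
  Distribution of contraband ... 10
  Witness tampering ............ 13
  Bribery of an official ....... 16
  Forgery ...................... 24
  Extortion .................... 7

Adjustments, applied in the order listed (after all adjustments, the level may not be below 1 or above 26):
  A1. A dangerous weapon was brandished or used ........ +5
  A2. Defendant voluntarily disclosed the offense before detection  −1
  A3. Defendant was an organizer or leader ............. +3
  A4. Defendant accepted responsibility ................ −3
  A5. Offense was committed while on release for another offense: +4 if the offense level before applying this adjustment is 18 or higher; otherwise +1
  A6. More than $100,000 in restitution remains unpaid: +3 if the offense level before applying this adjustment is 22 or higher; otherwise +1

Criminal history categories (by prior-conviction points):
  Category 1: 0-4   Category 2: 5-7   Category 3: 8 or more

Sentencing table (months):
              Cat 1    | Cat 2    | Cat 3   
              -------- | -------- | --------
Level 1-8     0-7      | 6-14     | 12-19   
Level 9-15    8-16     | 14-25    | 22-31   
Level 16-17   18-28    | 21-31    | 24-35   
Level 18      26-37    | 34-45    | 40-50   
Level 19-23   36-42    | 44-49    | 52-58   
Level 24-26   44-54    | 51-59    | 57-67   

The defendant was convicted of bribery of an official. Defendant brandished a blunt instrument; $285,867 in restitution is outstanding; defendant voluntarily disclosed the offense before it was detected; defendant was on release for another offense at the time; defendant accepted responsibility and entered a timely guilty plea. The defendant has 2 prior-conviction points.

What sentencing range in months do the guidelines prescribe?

Base offense level for bribery of an official: 16.
A1 applies: 16 + 5 = 21.
A2 applies: 21 − 1 = 20.
A4 applies: 20 − 3 = 17.
A5 applies (level before this adjustment is 17 < 18, so +1): 17 + 1 = 18.
A6 applies (level before this adjustment is 18 < 22, so +1): 18 + 1 = 19.
Final offense level: 19.
Criminal history: 2 prior points → Category 1 (0-4).
Level 19 falls in the 19-23 band.
Grid: Level 19-23 × Category 1 = 36-42 months.

36-42 months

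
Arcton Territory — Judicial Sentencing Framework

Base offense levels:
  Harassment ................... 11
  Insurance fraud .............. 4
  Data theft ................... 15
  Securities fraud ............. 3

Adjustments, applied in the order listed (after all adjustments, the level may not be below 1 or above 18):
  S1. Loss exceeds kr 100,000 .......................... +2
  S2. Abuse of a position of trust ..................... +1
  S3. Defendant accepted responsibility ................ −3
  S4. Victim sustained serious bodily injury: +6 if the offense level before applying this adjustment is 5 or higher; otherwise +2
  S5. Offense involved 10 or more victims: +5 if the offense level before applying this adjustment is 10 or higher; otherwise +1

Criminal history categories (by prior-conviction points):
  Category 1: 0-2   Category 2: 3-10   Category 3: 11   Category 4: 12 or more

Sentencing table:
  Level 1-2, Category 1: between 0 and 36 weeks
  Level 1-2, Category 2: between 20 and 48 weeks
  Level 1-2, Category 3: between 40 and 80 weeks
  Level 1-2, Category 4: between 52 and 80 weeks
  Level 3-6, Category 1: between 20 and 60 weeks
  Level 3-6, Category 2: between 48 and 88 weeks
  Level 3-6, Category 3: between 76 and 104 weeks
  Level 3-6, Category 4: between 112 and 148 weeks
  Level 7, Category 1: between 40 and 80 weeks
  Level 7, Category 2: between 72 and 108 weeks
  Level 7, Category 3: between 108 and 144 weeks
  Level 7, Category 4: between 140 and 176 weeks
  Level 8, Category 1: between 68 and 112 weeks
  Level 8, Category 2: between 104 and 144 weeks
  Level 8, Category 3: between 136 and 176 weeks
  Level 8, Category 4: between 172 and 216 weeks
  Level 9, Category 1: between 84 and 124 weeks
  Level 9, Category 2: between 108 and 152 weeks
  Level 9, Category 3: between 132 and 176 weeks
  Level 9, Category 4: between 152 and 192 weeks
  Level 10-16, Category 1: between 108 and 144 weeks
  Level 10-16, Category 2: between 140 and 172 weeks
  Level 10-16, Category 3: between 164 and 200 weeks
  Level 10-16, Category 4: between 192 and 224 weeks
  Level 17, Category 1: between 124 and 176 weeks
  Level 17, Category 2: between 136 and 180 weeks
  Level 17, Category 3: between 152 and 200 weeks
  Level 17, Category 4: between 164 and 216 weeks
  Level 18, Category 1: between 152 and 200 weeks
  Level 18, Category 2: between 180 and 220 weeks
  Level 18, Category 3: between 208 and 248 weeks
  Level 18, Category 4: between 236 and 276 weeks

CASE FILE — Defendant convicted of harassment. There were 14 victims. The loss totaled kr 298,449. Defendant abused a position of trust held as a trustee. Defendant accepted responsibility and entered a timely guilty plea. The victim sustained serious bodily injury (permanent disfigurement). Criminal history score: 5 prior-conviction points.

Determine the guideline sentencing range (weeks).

Base offense level for harassment: 11.
S1 applies: 11 + 2 = 13.
S2 applies: 13 + 1 = 14.
S3 applies: 14 − 3 = 11.
S4 applies (level before this adjustment is 11 ≥ 5, so +6): 11 + 6 = 17.
S5 applies (level before this adjustment is 17 ≥ 10, so +5): 17 + 5 = 22.
Level 22 exceeds the maximum of 18; capped at 18.
Final offense level: 18.
Criminal history: 5 prior points → Category 2 (3-10).
Level 18 falls in the 18 band.
Grid: Level 18 × Category 2 = 180-220 weeks.

180-220 weeks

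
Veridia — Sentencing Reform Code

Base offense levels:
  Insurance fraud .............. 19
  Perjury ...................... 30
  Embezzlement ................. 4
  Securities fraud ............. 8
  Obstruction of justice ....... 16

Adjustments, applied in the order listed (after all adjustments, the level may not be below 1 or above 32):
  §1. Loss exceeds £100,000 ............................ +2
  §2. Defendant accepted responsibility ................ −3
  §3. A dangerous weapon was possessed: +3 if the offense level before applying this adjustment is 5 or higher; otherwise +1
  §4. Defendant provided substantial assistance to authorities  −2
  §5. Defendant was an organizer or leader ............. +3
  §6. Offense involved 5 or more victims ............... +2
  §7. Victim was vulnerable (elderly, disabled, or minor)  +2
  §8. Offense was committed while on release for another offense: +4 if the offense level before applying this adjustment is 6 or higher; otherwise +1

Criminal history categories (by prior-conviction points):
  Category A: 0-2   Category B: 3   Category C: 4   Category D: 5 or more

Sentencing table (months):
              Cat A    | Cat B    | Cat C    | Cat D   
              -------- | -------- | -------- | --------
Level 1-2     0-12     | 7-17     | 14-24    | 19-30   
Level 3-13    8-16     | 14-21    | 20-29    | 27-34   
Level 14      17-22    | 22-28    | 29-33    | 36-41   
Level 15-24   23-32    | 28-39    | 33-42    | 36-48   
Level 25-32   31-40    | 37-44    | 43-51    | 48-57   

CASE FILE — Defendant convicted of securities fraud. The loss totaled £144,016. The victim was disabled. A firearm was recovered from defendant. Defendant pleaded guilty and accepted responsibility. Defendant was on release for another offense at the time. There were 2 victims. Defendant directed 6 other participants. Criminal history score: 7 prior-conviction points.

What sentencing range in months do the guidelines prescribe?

Base offense level for securities fraud: 8.
§1 applies: 8 + 2 = 10.
§2 applies: 10 − 3 = 7.
§3 applies (level before this adjustment is 7 ≥ 5, so +3): 7 + 3 = 10.
§5 applies: 10 + 3 = 13.
§6 does not apply.
§7 applies: 13 + 2 = 15.
§8 applies (level before this adjustment is 15 ≥ 6, so +4): 15 + 4 = 19.
Final offense level: 19.
Criminal history: 7 prior points → Category D (5+).
Level 19 falls in the 15-24 band.
Grid: Level 15-24 × Category D = 36-48 months.

36-48 months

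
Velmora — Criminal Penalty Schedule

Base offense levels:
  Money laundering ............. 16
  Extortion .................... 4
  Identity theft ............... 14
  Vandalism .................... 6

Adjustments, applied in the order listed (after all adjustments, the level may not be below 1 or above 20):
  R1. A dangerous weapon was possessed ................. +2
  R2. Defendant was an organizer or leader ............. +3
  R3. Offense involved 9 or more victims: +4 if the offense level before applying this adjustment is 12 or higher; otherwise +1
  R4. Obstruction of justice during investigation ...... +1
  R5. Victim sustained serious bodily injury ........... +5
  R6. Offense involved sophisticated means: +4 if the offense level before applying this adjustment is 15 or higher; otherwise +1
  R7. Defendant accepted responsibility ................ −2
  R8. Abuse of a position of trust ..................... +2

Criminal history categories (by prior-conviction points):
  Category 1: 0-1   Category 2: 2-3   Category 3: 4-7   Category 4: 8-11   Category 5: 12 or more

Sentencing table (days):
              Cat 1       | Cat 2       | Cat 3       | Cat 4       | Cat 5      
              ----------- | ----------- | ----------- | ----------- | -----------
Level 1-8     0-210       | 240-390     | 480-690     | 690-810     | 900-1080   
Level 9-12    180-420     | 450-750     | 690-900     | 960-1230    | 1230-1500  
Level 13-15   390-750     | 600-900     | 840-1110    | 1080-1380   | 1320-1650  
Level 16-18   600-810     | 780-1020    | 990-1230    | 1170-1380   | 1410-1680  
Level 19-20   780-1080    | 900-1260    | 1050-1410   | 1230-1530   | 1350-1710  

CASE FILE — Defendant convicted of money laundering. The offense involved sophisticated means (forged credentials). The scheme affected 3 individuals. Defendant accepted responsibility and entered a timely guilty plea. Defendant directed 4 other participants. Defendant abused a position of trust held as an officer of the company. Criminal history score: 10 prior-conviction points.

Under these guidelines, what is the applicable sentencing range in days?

1230-1530 days

Base offense level for money laundering: 16.
R2 applies: 16 + 3 = 19.
R4 does not apply.
R6 applies (level before this adjustment is 19 ≥ 15, so +4): 19 + 4 = 23.
R7 applies: 23 − 2 = 21.
R8 applies: 21 + 2 = 23.
Level 23 exceeds the maximum of 20; capped at 20.
Final offense level: 20.
Criminal history: 10 prior points → Category 4 (8-11).
Level 20 falls in the 19-20 band.
Grid: Level 19-20 × Category 4 = 1230-1530 days.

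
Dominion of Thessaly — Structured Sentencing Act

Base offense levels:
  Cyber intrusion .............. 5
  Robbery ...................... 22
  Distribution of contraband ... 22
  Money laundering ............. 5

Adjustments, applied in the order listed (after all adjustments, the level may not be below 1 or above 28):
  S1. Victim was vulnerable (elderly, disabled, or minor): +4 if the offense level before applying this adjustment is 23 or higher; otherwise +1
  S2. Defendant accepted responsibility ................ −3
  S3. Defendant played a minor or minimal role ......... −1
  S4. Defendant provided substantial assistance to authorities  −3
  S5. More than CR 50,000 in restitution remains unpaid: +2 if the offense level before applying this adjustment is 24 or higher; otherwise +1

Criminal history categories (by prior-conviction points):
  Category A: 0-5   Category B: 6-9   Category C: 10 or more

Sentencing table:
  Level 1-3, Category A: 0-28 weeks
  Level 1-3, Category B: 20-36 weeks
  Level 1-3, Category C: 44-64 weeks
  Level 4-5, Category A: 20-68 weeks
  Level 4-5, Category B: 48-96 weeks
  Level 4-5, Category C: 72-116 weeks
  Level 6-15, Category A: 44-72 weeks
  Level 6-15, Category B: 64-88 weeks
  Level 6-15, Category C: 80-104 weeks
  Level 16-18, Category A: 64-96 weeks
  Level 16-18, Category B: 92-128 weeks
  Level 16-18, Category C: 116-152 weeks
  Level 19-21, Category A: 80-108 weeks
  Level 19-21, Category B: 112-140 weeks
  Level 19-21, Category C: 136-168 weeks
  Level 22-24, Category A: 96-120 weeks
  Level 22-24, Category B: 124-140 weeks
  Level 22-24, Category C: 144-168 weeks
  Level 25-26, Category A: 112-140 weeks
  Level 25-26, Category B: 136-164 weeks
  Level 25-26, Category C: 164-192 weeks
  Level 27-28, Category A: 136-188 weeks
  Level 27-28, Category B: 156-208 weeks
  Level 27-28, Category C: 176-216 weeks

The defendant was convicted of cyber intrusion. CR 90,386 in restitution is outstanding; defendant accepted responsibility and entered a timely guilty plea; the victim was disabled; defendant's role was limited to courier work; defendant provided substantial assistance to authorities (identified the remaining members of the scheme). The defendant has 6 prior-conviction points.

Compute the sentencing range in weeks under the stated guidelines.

20-36 weeks

Base offense level for cyber intrusion: 5.
S1 applies (level before this adjustment is 5 < 23, so +1): 5 + 1 = 6.
S2 applies: 6 − 3 = 3.
S3 applies: 3 − 1 = 2.
S4 applies: 2 − 3 = -1.
S5 applies (level before this adjustment is -1 < 24, so +1): -1 + 1 = 0.
Level 0 is below the minimum of 1; floored at 1.
Final offense level: 1.
Criminal history: 6 prior points → Category B (6-9).
Level 1 falls in the 1-3 band.
Grid: Level 1-3 × Category B = 20-36 weeks.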